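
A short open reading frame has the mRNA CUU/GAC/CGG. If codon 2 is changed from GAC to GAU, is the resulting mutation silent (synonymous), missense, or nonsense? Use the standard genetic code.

silent

Position 6 falls in codon 2: GAC → Asp.
After the substitution the codon is GAU → Asp.
Both encode Asp, so the change is synonymous.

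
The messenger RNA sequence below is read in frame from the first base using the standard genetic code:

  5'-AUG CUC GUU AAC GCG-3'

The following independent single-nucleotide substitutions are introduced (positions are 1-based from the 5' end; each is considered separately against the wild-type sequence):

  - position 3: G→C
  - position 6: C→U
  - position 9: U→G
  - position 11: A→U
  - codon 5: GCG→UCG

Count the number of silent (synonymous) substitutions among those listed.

Codon 1: AUG (Met) → AUC (Ile) — missense.
Codon 2: CUC (Leu) → CUU (Leu) — synonymous.
Codon 3: GUU (Val) → GUG (Val) — synonymous.
Codon 4: AAC (Asn) → AUC (Ile) — missense.
Codon 5: GCG (Ala) → UCG (Ser) — missense.
Synonymous: 2 of 5.

2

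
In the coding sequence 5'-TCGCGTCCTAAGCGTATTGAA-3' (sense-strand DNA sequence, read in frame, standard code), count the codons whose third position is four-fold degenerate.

4

Codon 1 TCG (Ser): third position 4-fold.
Codon 2 CGT (Arg): third position 4-fold.
Codon 3 CCT (Pro): third position 4-fold.
Codon 4 AAG (Lys): third position 2-fold.
Codon 5 CGT (Arg): third position 4-fold.
Codon 6 ATT (Ile): third position 3-fold.
Codon 7 GAA (Glu): third position 2-fold.
Four-fold degenerate third positions: 4.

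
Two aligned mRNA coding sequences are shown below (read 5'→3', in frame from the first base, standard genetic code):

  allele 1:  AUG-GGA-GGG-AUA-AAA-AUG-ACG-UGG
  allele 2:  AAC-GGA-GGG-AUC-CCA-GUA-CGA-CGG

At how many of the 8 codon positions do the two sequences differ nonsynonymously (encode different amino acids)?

5

Codon 1: AUG Met / AAC Asn — nonsynonymous.
Codon 2: GGA Gly / GGA Gly — identical.
Codon 3: GGG Gly / GGG Gly — identical.
Codon 4: AUA Ile / AUC Ile — synonymous.
Codon 5: AAA Lys / CCA Pro — nonsynonymous.
Codon 6: AUG Met / GUA Val — nonsynonymous.
Codon 7: ACG Thr / CGA Arg — nonsynonymous.
Codon 8: UGG Trp / CGG Arg — nonsynonymous.
Nonsynonymous differences: 5.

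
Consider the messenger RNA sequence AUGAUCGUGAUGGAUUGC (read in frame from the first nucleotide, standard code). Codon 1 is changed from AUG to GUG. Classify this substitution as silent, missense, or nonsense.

missense

Position 1 falls in codon 1: AUG → Met.
After the substitution the codon is GUG → Val.
Met ≠ Val, so this is a missense mutation.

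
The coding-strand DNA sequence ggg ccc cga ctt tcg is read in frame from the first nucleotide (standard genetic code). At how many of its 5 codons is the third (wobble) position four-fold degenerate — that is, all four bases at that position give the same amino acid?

5

Codon 1 GGG (Gly): third position 4-fold.
Codon 2 CCC (Pro): third position 4-fold.
Codon 3 CGA (Arg): third position 4-fold.
Codon 4 CTT (Leu): third position 4-fold.
Codon 5 TCG (Ser): third position 4-fold.
Four-fold degenerate third positions: 5.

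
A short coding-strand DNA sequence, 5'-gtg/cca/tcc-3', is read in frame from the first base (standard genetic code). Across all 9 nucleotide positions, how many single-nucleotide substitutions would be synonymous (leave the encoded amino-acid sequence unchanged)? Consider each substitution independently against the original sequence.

Codon 1 (GTG, Val): 3 synonymous substitutions.
Codon 2 (CCA, Pro): 3 synonymous substitutions.
Codon 3 (TCC, Ser): 3 synonymous substitutions.
Total: 3 + 3 + 3 = 9.

9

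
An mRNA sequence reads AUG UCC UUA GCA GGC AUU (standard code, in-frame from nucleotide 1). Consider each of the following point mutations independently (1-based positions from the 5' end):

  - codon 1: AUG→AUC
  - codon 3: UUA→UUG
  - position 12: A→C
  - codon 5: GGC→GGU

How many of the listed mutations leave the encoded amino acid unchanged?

3

Codon 1: AUG (Met) → AUC (Ile) — missense.
Codon 3: UUA (Leu) → UUG (Leu) — synonymous.
Codon 4: GCA (Ala) → GCC (Ala) — synonymous.
Codon 5: GGC (Gly) → GGU (Gly) — synonymous.
Synonymous: 3 of 4.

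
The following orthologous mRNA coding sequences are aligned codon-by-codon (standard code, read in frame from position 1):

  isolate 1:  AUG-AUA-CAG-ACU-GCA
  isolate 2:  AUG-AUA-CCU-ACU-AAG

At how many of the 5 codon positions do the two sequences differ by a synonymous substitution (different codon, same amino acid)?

Codon 1: AUG Met / AUG Met — identical.
Codon 2: AUA Ile / AUA Ile — identical.
Codon 3: CAG Gln / CCU Pro — nonsynonymous.
Codon 4: ACU Thr / ACU Thr — identical.
Codon 5: GCA Ala / AAG Lys — nonsynonymous.
Synonymous differences: 0.

0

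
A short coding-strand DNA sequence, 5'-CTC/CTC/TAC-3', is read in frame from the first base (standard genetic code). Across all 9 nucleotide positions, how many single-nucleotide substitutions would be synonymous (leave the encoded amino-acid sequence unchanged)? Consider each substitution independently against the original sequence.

Codon 1 (CTC, Leu): 3 synonymous substitutions.
Codon 2 (CTC, Leu): 3 synonymous substitutions.
Codon 3 (TAC, Tyr): 1 synonymous substitution.
Total: 3 + 3 + 1 = 7.

7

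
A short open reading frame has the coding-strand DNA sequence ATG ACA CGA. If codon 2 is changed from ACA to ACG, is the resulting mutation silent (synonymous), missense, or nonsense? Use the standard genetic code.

silent

Position 6 falls in codon 2: ACA → Thr.
After the substitution the codon is ACG → Thr.
Both encode Thr, so the change is synonymous.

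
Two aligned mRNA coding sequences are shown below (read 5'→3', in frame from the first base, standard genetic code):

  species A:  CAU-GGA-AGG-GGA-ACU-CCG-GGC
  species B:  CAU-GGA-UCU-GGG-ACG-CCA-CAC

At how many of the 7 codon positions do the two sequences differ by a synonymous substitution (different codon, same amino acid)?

3

Codon 1: CAU His / CAU His — identical.
Codon 2: GGA Gly / GGA Gly — identical.
Codon 3: AGG Arg / UCU Ser — nonsynonymous.
Codon 4: GGA Gly / GGG Gly — synonymous.
Codon 5: ACU Thr / ACG Thr — synonymous.
Codon 6: CCG Pro / CCA Pro — synonymous.
Codon 7: GGC Gly / CAC His — nonsynonymous.
Synonymous differences: 3.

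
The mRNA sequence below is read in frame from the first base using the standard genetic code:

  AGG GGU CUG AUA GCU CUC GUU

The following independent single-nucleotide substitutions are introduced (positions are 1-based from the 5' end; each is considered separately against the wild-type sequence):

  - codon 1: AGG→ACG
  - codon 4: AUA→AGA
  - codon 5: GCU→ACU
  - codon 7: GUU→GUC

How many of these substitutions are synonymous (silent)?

Codon 1: AGG (Arg) → ACG (Thr) — missense.
Codon 4: AUA (Ile) → AGA (Arg) — missense.
Codon 5: GCU (Ala) → ACU (Thr) — missense.
Codon 7: GUU (Val) → GUC (Val) — synonymous.
Synonymous: 1 of 4.

1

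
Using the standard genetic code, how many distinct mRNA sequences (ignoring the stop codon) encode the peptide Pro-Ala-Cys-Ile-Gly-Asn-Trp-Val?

3072

Pro: 4 codons.
Ala: 4 codons.
Cys: 2 codons.
Ile: 3 codons.
Gly: 4 codons.
Asn: 2 codons.
Trp: 1 codon.
Val: 4 codons.
4 × 4 × 2 × 3 × 4 × 2 × 1 × 4 = 3072.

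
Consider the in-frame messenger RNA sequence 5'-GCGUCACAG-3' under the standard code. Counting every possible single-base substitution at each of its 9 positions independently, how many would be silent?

7

Codon 1 (GCG, Ala): 3 synonymous substitutions.
Codon 2 (UCA, Ser): 3 synonymous substitutions.
Codon 3 (CAG, Gln): 1 synonymous substitution.
Total: 3 + 3 + 1 = 7.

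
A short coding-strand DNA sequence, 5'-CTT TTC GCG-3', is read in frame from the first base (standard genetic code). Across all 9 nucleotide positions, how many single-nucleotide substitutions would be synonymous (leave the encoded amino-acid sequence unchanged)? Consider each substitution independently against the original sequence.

Codon 1 (CTT, Leu): 3 synonymous substitutions.
Codon 2 (TTC, Phe): 1 synonymous substitution.
Codon 3 (GCG, Ala): 3 synonymous substitutions.
Total: 3 + 1 + 3 = 7.

7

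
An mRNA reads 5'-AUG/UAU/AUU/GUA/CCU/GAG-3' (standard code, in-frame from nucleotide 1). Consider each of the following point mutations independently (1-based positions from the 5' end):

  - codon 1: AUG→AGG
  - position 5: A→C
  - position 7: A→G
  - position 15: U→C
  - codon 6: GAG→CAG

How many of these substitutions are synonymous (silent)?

1

Codon 1: AUG (Met) → AGG (Arg) — missense.
Codon 2: UAU (Tyr) → UCU (Ser) — missense.
Codon 3: AUU (Ile) → GUU (Val) — missense.
Codon 5: CCU (Pro) → CCC (Pro) — synonymous.
Codon 6: GAG (Glu) → CAG (Gln) — missense.
Synonymous: 1 of 5.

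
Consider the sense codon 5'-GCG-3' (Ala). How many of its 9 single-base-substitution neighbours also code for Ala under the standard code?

3

Position 1: none → 0 synonymous.
Position 2: none → 0 synonymous.
Position 3: GCT, GCC, GCA → 3 synonymous.
Total: 0 + 0 + 3 = 3.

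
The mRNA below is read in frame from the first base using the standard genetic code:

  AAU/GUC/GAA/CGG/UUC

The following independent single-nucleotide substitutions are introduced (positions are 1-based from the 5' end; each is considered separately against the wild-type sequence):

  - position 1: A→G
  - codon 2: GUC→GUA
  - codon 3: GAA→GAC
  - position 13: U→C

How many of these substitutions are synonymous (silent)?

Codon 1: AAU (Asn) → GAU (Asp) — missense.
Codon 2: GUC (Val) → GUA (Val) — synonymous.
Codon 3: GAA (Glu) → GAC (Asp) — missense.
Codon 5: UUC (Phe) → CUC (Leu) — missense.
Synonymous: 1 of 4.

1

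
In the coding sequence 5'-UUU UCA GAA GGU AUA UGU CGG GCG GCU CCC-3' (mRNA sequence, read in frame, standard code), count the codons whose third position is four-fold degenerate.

6

Codon 1 UUU (Phe): third position 2-fold.
Codon 2 UCA (Ser): third position 4-fold.
Codon 3 GAA (Glu): third position 2-fold.
Codon 4 GGU (Gly): third position 4-fold.
Codon 5 AUA (Ile): third position 3-fold.
Codon 6 UGU (Cys): third position 2-fold.
Codon 7 CGG (Arg): third position 4-fold.
Codon 8 GCG (Ala): third position 4-fold.
Codon 9 GCU (Ala): third position 4-fold.
Codon 10 CCC (Pro): third position 4-fold.
Four-fold degenerate third positions: 6.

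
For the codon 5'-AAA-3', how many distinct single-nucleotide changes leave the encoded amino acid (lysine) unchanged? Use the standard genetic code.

1

Position 1: none → 0 synonymous.
Position 2: none → 0 synonymous.
Position 3: AAG → 1 synonymous.
Total: 0 + 0 + 1 = 1.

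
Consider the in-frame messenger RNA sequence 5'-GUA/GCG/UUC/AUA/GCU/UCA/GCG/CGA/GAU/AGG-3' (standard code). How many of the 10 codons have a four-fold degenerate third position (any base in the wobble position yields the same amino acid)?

Codon 1 GUA (Val): third position 4-fold.
Codon 2 GCG (Ala): third position 4-fold.
Codon 3 UUC (Phe): third position 2-fold.
Codon 4 AUA (Ile): third position 3-fold.
Codon 5 GCU (Ala): third position 4-fold.
Codon 6 UCA (Ser): third position 4-fold.
Codon 7 GCG (Ala): third position 4-fold.
Codon 8 CGA (Arg): third position 4-fold.
Codon 9 GAU (Asp): third position 2-fold.
Codon 10 AGG (Arg): third position 2-fold.
Four-fold degenerate third positions: 6.

6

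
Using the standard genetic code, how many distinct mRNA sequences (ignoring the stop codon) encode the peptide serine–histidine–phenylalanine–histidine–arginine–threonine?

Ser: 6 codons.
His: 2 codons.
Phe: 2 codons.
His: 2 codons.
Arg: 6 codons.
Thr: 4 codons.
6 × 2 × 2 × 2 × 6 × 4 = 1152.

1152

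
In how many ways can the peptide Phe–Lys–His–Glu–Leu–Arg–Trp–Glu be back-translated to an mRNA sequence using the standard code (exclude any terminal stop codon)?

Phe: 2 codons.
Lys: 2 codons.
His: 2 codons.
Glu: 2 codons.
Leu: 6 codons.
Arg: 6 codons.
Trp: 1 codon.
Glu: 2 codons.
2 × 2 × 2 × 2 × 6 × 6 × 1 × 2 = 1152.

1152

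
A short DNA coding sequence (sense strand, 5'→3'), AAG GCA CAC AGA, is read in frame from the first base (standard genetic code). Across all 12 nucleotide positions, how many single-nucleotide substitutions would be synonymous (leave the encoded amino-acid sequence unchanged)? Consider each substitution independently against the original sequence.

7

Codon 1 (AAG, Lys): 1 synonymous substitution.
Codon 2 (GCA, Ala): 3 synonymous substitutions.
Codon 3 (CAC, His): 1 synonymous substitution.
Codon 4 (AGA, Arg): 2 synonymous substitutions.
Total: 1 + 3 + 1 + 2 = 7.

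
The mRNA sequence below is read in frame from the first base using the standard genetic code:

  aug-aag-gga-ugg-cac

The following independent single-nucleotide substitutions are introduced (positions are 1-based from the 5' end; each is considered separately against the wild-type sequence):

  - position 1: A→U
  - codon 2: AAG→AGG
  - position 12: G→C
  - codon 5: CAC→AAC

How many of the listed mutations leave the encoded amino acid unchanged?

Codon 1: AUG (Met) → UUG (Leu) — missense.
Codon 2: AAG (Lys) → AGG (Arg) — missense.
Codon 4: UGG (Trp) → UGC (Cys) — missense.
Codon 5: CAC (His) → AAC (Asn) — missense.
Synonymous: 0 of 4.

0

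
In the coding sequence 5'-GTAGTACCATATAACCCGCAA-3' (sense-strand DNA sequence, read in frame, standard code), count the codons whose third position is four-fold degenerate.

Codon 1 GTA (Val): third position 4-fold.
Codon 2 GTA (Val): third position 4-fold.
Codon 3 CCA (Pro): third position 4-fold.
Codon 4 TAT (Tyr): third position 2-fold.
Codon 5 AAC (Asn): third position 2-fold.
Codon 6 CCG (Pro): third position 4-fold.
Codon 7 CAA (Gln): third position 2-fold.
Four-fold degenerate third positions: 4.

4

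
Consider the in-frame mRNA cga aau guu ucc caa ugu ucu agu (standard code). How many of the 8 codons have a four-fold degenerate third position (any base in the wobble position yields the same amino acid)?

Codon 1 CGA (Arg): third position 4-fold.
Codon 2 AAU (Asn): third position 2-fold.
Codon 3 GUU (Val): third position 4-fold.
Codon 4 UCC (Ser): third position 4-fold.
Codon 5 CAA (Gln): third position 2-fold.
Codon 6 UGU (Cys): third position 2-fold.
Codon 7 UCU (Ser): third position 4-fold.
Codon 8 AGU (Ser): third position 2-fold.
Four-fold degenerate third positions: 4.

4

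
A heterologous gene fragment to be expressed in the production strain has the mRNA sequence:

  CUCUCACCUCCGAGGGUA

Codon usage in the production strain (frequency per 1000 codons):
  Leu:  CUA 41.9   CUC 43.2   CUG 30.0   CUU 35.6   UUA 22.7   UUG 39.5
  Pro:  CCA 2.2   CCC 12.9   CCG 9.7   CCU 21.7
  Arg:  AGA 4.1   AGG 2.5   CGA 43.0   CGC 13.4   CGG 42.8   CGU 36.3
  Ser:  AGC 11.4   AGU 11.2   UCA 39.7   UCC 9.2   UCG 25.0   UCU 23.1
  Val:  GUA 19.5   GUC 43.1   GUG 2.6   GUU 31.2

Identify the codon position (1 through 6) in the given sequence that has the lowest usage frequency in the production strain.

Codon 1 CUC (Leu): 43.2 per 1000.
Codon 2 UCA (Ser): 39.7 per 1000.
Codon 3 CCU (Pro): 21.7 per 1000.
Codon 4 CCG (Pro): 9.7 per 1000.
Codon 5 AGG (Arg): 2.5 per 1000.
Codon 6 GUA (Val): 19.5 per 1000.
Lowest frequency is 2.5 at codon 5.

5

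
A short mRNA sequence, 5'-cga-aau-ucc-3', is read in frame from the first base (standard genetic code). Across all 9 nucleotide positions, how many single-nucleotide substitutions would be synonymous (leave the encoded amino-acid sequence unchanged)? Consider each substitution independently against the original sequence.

8

Codon 1 (CGA, Arg): 4 synonymous substitutions.
Codon 2 (AAU, Asn): 1 synonymous substitution.
Codon 3 (UCC, Ser): 3 synonymous substitutions.
Total: 4 + 1 + 3 = 8.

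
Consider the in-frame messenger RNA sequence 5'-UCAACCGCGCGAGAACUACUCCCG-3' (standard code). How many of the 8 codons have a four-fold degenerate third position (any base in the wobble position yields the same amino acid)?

7

Codon 1 UCA (Ser): third position 4-fold.
Codon 2 ACC (Thr): third position 4-fold.
Codon 3 GCG (Ala): third position 4-fold.
Codon 4 CGA (Arg): third position 4-fold.
Codon 5 GAA (Glu): third position 2-fold.
Codon 6 CUA (Leu): third position 4-fold.
Codon 7 CUC (Leu): third position 4-fold.
Codon 8 CCG (Pro): third position 4-fold.
Four-fold degenerate third positions: 7.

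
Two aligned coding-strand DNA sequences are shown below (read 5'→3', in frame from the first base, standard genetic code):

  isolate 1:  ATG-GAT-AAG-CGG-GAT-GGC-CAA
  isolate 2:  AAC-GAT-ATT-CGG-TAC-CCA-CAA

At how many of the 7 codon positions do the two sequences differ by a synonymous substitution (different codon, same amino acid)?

0

Codon 1: ATG Met / AAC Asn — nonsynonymous.
Codon 2: GAT Asp / GAT Asp — identical.
Codon 3: AAG Lys / ATT Ile — nonsynonymous.
Codon 4: CGG Arg / CGG Arg — identical.
Codon 5: GAT Asp / TAC Tyr — nonsynonymous.
Codon 6: GGC Gly / CCA Pro — nonsynonymous.
Codon 7: CAA Gln / CAA Gln — identical.
Synonymous differences: 0.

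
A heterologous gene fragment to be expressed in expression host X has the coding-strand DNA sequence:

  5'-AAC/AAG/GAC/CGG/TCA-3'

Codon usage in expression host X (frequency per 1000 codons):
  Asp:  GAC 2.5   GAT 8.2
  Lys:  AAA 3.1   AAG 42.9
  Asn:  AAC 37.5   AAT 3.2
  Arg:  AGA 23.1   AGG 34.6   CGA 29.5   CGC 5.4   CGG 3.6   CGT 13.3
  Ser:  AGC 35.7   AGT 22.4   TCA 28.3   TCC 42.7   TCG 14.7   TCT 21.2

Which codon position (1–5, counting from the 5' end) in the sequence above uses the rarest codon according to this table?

3

Codon 1 AAC (Asn): 37.5 per 1000.
Codon 2 AAG (Lys): 42.9 per 1000.
Codon 3 GAC (Asp): 2.5 per 1000.
Codon 4 CGG (Arg): 3.6 per 1000.
Codon 5 TCA (Ser): 28.3 per 1000.
Lowest frequency is 2.5 at codon 3.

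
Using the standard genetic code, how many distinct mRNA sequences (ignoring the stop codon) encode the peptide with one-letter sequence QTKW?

Gln: 2 codons.
Thr: 4 codons.
Lys: 2 codons.
Trp: 1 codon.
2 × 4 × 2 × 1 = 16.

16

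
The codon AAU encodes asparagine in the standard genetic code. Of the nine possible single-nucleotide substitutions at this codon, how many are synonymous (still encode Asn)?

Position 1: none → 0 synonymous.
Position 2: none → 0 synonymous.
Position 3: AAC → 1 synonymous.
Total: 0 + 0 + 1 = 1.

1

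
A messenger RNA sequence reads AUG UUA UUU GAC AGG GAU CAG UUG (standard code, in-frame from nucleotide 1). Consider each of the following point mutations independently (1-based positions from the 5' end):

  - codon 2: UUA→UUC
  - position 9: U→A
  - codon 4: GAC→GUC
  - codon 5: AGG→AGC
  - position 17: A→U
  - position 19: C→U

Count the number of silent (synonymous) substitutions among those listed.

0

Codon 2: UUA (Leu) → UUC (Phe) — missense.
Codon 3: UUU (Phe) → UUA (Leu) — missense.
Codon 4: GAC (Asp) → GUC (Val) — missense.
Codon 5: AGG (Arg) → AGC (Ser) — missense.
Codon 6: GAU (Asp) → GUU (Val) — missense.
Codon 7: CAG (Gln) → UAG (Stop) — nonsense.
Synonymous: 0 of 6.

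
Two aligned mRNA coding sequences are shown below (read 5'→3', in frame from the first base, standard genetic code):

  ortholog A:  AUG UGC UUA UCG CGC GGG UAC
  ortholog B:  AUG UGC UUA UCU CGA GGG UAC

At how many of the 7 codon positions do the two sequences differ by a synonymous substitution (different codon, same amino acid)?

2

Codon 1: AUG Met / AUG Met — identical.
Codon 2: UGC Cys / UGC Cys — identical.
Codon 3: UUA Leu / UUA Leu — identical.
Codon 4: UCG Ser / UCU Ser — synonymous.
Codon 5: CGC Arg / CGA Arg — synonymous.
Codon 6: GGG Gly / GGG Gly — identical.
Codon 7: UAC Tyr / UAC Tyr — identical.
Synonymous differences: 2.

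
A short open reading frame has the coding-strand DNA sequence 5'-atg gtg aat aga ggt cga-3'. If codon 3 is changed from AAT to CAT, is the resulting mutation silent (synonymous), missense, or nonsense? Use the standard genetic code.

Position 7 falls in codon 3: AAT → Asn.
After the substitution the codon is CAT → His.
Asn ≠ His, so this is a missense mutation.

missense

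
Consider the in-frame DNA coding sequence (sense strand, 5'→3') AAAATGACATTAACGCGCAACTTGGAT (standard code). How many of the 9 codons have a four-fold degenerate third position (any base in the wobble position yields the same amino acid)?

Codon 1 AAA (Lys): third position 2-fold.
Codon 2 ATG (Met): third position 1-fold.
Codon 3 ACA (Thr): third position 4-fold.
Codon 4 TTA (Leu): third position 2-fold.
Codon 5 ACG (Thr): third position 4-fold.
Codon 6 CGC (Arg): third position 4-fold.
Codon 7 AAC (Asn): third position 2-fold.
Codon 8 TTG (Leu): third position 2-fold.
Codon 9 GAT (Asp): third position 2-fold.
Four-fold degenerate third positions: 3.

3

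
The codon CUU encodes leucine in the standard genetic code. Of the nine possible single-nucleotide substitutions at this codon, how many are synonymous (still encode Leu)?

Position 1: none → 0 synonymous.
Position 2: none → 0 synonymous.
Position 3: CUC, CUA, CUG → 3 synonymous.
Total: 0 + 0 + 3 = 3.

3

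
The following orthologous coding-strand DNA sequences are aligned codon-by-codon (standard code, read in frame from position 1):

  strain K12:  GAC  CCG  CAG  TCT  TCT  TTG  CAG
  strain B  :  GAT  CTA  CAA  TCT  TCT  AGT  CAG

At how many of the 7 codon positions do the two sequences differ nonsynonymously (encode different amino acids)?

Codon 1: GAC Asp / GAT Asp — synonymous.
Codon 2: CCG Pro / CTA Leu — nonsynonymous.
Codon 3: CAG Gln / CAA Gln — synonymous.
Codon 4: TCT Ser / TCT Ser — identical.
Codon 5: TCT Ser / TCT Ser — identical.
Codon 6: TTG Leu / AGT Ser — nonsynonymous.
Codon 7: CAG Gln / CAG Gln — identical.
Nonsynonymous differences: 2.

2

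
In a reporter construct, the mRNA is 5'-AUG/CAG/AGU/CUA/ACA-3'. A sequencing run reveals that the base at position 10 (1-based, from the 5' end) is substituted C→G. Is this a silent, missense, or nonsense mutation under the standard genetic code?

Position 10 falls in codon 4: CUA → Leu.
After the substitution the codon is GUA → Val.
Leu ≠ Val, so this is a missense mutation.

missense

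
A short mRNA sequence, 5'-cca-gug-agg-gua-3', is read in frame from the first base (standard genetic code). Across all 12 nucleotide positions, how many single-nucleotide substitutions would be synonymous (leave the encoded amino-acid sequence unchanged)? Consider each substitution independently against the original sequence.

Codon 1 (CCA, Pro): 3 synonymous substitutions.
Codon 2 (GUG, Val): 3 synonymous substitutions.
Codon 3 (AGG, Arg): 2 synonymous substitutions.
Codon 4 (GUA, Val): 3 synonymous substitutions.
Total: 3 + 3 + 2 + 3 = 11.

11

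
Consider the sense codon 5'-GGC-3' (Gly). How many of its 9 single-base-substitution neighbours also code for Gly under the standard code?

3

Position 1: none → 0 synonymous.
Position 2: none → 0 synonymous.
Position 3: GGT, GGA, GGG → 3 synonymous.
Total: 0 + 0 + 3 = 3.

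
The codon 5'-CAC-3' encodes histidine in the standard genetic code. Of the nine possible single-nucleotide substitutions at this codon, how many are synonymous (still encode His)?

1

Position 1: none → 0 synonymous.
Position 2: none → 0 synonymous.
Position 3: CAU → 1 synonymous.
Total: 0 + 0 + 1 = 1.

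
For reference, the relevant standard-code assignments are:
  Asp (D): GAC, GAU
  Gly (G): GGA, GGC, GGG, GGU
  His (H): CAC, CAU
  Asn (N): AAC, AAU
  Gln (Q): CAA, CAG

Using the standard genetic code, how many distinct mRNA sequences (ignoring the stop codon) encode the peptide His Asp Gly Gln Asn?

His: 2 codons.
Asp: 2 codons.
Gly: 4 codons.
Gln: 2 codons.
Asn: 2 codons.
2 × 2 × 4 × 2 × 2 = 64.

64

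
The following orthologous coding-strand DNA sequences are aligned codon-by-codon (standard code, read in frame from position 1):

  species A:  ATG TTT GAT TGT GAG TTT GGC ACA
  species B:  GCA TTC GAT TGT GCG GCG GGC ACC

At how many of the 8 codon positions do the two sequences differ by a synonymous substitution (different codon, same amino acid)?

Codon 1: ATG Met / GCA Ala — nonsynonymous.
Codon 2: TTT Phe / TTC Phe — synonymous.
Codon 3: GAT Asp / GAT Asp — identical.
Codon 4: TGT Cys / TGT Cys — identical.
Codon 5: GAG Glu / GCG Ala — nonsynonymous.
Codon 6: TTT Phe / GCG Ala — nonsynonymous.
Codon 7: GGC Gly / GGC Gly — identical.
Codon 8: ACA Thr / ACC Thr — synonymous.
Synonymous differences: 2.

2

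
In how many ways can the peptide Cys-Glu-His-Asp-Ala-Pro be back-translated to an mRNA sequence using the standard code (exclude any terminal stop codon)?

256

Cys: 2 codons.
Glu: 2 codons.
His: 2 codons.
Asp: 2 codons.
Ala: 4 codons.
Pro: 4 codons.
2 × 2 × 2 × 2 × 4 × 4 = 256.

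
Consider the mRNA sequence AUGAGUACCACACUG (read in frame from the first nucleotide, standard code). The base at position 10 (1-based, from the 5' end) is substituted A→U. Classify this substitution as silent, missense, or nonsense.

Position 10 falls in codon 4: ACA → Thr.
After the substitution the codon is UCA → Ser.
Thr ≠ Ser, so this is a missense mutation.

missense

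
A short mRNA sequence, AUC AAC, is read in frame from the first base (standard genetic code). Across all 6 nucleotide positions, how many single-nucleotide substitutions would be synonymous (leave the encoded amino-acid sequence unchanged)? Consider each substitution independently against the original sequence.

3

Codon 1 (AUC, Ile): 2 synonymous substitutions.
Codon 2 (AAC, Asn): 1 synonymous substitution.
Total: 2 + 1 = 3.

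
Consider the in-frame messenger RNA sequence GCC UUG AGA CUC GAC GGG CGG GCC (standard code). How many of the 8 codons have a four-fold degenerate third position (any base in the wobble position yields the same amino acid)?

5

Codon 1 GCC (Ala): third position 4-fold.
Codon 2 UUG (Leu): third position 2-fold.
Codon 3 AGA (Arg): third position 2-fold.
Codon 4 CUC (Leu): third position 4-fold.
Codon 5 GAC (Asp): third position 2-fold.
Codon 6 GGG (Gly): third position 4-fold.
Codon 7 CGG (Arg): third position 4-fold.
Codon 8 GCC (Ala): third position 4-fold.
Four-fold degenerate third positions: 5.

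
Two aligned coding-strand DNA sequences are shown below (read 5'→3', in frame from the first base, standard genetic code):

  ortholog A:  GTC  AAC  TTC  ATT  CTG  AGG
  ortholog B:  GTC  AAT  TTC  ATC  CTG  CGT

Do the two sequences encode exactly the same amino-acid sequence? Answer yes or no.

Codon 1: GTC Val / GTC Val — identical.
Codon 2: AAC Asn / AAT Asn — synonymous.
Codon 3: TTC Phe / TTC Phe — identical.
Codon 4: ATT Ile / ATC Ile — synonymous.
Codon 5: CTG Leu / CTG Leu — identical.
Codon 6: AGG Arg / CGT Arg — synonymous.
Nonsynonymous differences: 0 → same protein.

yes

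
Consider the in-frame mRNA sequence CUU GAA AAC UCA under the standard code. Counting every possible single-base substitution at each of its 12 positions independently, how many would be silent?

Codon 1 (CUU, Leu): 3 synonymous substitutions.
Codon 2 (GAA, Glu): 1 synonymous substitution.
Codon 3 (AAC, Asn): 1 synonymous substitution.
Codon 4 (UCA, Ser): 3 synonymous substitutions.
Total: 3 + 1 + 1 + 3 = 8.

8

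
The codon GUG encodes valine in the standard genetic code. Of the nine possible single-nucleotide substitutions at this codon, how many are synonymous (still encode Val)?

Position 1: none → 0 synonymous.
Position 2: none → 0 synonymous.
Position 3: GUU, GUC, GUA → 3 synonymous.
Total: 0 + 0 + 3 = 3.

3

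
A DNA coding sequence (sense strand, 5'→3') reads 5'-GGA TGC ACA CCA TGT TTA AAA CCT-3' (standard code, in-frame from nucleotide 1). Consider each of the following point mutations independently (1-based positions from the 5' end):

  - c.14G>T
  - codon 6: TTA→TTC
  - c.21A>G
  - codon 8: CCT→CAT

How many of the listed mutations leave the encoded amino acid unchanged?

Codon 5: TGT (Cys) → TTT (Phe) — missense.
Codon 6: TTA (Leu) → TTC (Phe) — missense.
Codon 7: AAA (Lys) → AAG (Lys) — synonymous.
Codon 8: CCT (Pro) → CAT (His) — missense.
Synonymous: 1 of 4.

1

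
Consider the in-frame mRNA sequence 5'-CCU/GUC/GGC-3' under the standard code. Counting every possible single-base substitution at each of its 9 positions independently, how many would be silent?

9

Codon 1 (CCU, Pro): 3 synonymous substitutions.
Codon 2 (GUC, Val): 3 synonymous substitutions.
Codon 3 (GGC, Gly): 3 synonymous substitutions.
Total: 3 + 3 + 3 = 9.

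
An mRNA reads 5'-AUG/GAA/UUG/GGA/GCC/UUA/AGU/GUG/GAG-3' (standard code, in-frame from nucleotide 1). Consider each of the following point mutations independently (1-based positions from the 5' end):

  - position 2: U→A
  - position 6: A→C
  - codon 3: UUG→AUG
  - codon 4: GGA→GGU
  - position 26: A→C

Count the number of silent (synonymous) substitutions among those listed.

1

Codon 1: AUG (Met) → AAG (Lys) — missense.
Codon 2: GAA (Glu) → GAC (Asp) — missense.
Codon 3: UUG (Leu) → AUG (Met) — missense.
Codon 4: GGA (Gly) → GGU (Gly) — synonymous.
Codon 9: GAG (Glu) → GCG (Ala) — missense.
Synonymous: 1 of 5.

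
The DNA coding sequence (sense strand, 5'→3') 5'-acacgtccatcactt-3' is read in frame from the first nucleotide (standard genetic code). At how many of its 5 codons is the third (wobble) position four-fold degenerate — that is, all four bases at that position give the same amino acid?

Codon 1 ACA (Thr): third position 4-fold.
Codon 2 CGT (Arg): third position 4-fold.
Codon 3 CCA (Pro): third position 4-fold.
Codon 4 TCA (Ser): third position 4-fold.
Codon 5 CTT (Leu): third position 4-fold.
Four-fold degenerate third positions: 5.

5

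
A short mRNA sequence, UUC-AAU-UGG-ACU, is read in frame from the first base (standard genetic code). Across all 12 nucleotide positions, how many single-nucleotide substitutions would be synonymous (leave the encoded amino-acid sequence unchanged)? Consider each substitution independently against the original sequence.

5

Codon 1 (UUC, Phe): 1 synonymous substitution.
Codon 2 (AAU, Asn): 1 synonymous substitution.
Codon 3 (UGG, Trp): 0 synonymous substitutions.
Codon 4 (ACU, Thr): 3 synonymous substitutions.
Total: 1 + 1 + 0 + 3 = 5.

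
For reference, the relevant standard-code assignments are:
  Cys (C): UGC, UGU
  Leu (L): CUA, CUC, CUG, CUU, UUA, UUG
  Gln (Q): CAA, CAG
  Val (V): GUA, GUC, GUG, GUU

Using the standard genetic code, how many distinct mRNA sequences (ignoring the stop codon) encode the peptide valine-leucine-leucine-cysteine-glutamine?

Val: 4 codons.
Leu: 6 codons.
Leu: 6 codons.
Cys: 2 codons.
Gln: 2 codons.
4 × 6 × 6 × 2 × 2 = 576.

576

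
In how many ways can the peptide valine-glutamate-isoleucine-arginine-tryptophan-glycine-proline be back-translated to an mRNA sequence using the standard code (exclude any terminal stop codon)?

Val: 4 codons.
Glu: 2 codons.
Ile: 3 codons.
Arg: 6 codons.
Trp: 1 codon.
Gly: 4 codons.
Pro: 4 codons.
4 × 2 × 3 × 6 × 1 × 4 × 4 = 2304.

2304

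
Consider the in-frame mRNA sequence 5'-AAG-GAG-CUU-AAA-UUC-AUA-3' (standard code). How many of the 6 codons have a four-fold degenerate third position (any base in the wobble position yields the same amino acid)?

Codon 1 AAG (Lys): third position 2-fold.
Codon 2 GAG (Glu): third position 2-fold.
Codon 3 CUU (Leu): third position 4-fold.
Codon 4 AAA (Lys): third position 2-fold.
Codon 5 UUC (Phe): third position 2-fold.
Codon 6 AUA (Ile): third position 3-fold.
Four-fold degenerate third positions: 1.

1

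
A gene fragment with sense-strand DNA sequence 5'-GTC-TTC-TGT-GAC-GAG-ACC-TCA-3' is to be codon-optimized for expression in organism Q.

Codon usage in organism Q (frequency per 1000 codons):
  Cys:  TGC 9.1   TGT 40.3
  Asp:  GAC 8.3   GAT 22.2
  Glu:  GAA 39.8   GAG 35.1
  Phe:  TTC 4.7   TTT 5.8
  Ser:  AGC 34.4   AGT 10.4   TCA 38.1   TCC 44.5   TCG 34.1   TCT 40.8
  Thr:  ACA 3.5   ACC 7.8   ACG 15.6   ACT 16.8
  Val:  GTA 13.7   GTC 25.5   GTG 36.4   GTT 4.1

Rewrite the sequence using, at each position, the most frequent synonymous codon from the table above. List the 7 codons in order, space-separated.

GTG TTT TGT GAT GAA ACT TCC

Codon 1 (Val): best is GTG at 36.4.
Codon 2 (Phe): best is TTT at 5.8.
Codon 3 (Cys): best is TGT at 40.3.
Codon 4 (Asp): best is GAT at 22.2.
Codon 5 (Glu): best is GAA at 39.8.
Codon 6 (Thr): best is ACT at 16.8.
Codon 7 (Ser): best is TCC at 44.5.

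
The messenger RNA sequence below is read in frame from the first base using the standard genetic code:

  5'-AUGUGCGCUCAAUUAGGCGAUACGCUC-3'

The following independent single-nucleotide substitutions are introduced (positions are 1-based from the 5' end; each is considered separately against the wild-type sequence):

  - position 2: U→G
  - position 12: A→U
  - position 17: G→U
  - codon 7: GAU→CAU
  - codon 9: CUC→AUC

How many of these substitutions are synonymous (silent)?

0

Codon 1: AUG (Met) → AGG (Arg) — missense.
Codon 4: CAA (Gln) → CAU (His) — missense.
Codon 6: GGC (Gly) → GUC (Val) — missense.
Codon 7: GAU (Asp) → CAU (His) — missense.
Codon 9: CUC (Leu) → AUC (Ile) — missense.
Synonymous: 0 of 5.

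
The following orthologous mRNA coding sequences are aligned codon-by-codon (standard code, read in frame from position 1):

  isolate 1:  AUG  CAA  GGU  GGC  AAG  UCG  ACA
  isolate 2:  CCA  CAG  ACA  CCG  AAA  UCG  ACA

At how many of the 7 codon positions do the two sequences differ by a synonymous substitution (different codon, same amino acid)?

Codon 1: AUG Met / CCA Pro — nonsynonymous.
Codon 2: CAA Gln / CAG Gln — synonymous.
Codon 3: GGU Gly / ACA Thr — nonsynonymous.
Codon 4: GGC Gly / CCG Pro — nonsynonymous.
Codon 5: AAG Lys / AAA Lys — synonymous.
Codon 6: UCG Ser / UCG Ser — identical.
Codon 7: ACA Thr / ACA Thr — identical.
Synonymous differences: 2.

2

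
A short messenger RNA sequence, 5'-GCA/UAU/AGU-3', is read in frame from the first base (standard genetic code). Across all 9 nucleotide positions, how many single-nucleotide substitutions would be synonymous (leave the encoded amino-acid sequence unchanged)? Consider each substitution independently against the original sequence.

Codon 1 (GCA, Ala): 3 synonymous substitutions.
Codon 2 (UAU, Tyr): 1 synonymous substitution.
Codon 3 (AGU, Ser): 1 synonymous substitution.
Total: 3 + 1 + 1 = 5.

5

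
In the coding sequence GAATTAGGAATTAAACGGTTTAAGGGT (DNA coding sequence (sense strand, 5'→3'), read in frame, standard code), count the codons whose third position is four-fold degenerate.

3

Codon 1 GAA (Glu): third position 2-fold.
Codon 2 TTA (Leu): third position 2-fold.
Codon 3 GGA (Gly): third position 4-fold.
Codon 4 ATT (Ile): third position 3-fold.
Codon 5 AAA (Lys): third position 2-fold.
Codon 6 CGG (Arg): third position 4-fold.
Codon 7 TTT (Phe): third position 2-fold.
Codon 8 AAG (Lys): third position 2-fold.
Codon 9 GGT (Gly): third position 4-fold.
Four-fold degenerate third positions: 3.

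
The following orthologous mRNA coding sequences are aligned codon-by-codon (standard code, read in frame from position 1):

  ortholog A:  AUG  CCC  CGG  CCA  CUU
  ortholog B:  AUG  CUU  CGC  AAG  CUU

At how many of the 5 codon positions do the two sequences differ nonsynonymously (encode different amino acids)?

Codon 1: AUG Met / AUG Met — identical.
Codon 2: CCC Pro / CUU Leu — nonsynonymous.
Codon 3: CGG Arg / CGC Arg — synonymous.
Codon 4: CCA Pro / AAG Lys — nonsynonymous.
Codon 5: CUU Leu / CUU Leu — identical.
Nonsynonymous differences: 2.

2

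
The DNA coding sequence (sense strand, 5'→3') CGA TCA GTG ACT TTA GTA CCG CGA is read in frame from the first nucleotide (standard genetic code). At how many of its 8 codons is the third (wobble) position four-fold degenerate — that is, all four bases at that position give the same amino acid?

7

Codon 1 CGA (Arg): third position 4-fold.
Codon 2 TCA (Ser): third position 4-fold.
Codon 3 GTG (Val): third position 4-fold.
Codon 4 ACT (Thr): third position 4-fold.
Codon 5 TTA (Leu): third position 2-fold.
Codon 6 GTA (Val): third position 4-fold.
Codon 7 CCG (Pro): third position 4-fold.
Codon 8 CGA (Arg): third position 4-fold.
Four-fold degenerate third positions: 7.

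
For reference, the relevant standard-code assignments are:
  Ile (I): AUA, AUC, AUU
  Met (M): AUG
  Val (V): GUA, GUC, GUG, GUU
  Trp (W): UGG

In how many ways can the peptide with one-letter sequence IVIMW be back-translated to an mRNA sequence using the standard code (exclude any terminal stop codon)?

Ile: 3 codons.
Val: 4 codons.
Ile: 3 codons.
Met: 1 codon.
Trp: 1 codon.
3 × 4 × 3 × 1 × 1 = 36.

36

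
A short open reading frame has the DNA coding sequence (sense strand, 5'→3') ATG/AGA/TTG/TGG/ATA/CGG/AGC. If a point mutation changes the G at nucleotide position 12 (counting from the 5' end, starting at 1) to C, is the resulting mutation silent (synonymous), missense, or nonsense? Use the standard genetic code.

missense

Position 12 falls in codon 4: TGG → Trp.
After the substitution the codon is TGC → Cys.
Trp ≠ Cys, so this is a missense mutation.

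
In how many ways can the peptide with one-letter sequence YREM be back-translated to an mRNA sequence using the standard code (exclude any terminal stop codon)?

Tyr: 2 codons.
Arg: 6 codons.
Glu: 2 codons.
Met: 1 codon.
2 × 6 × 2 × 1 = 24.

24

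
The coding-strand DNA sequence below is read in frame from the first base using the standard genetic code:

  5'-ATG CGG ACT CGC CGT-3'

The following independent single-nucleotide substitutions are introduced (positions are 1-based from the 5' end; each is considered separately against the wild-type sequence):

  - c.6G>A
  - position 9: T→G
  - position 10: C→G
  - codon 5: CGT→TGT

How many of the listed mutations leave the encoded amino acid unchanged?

2

Codon 2: CGG (Arg) → CGA (Arg) — synonymous.
Codon 3: ACT (Thr) → ACG (Thr) — synonymous.
Codon 4: CGC (Arg) → GGC (Gly) — missense.
Codon 5: CGT (Arg) → TGT (Cys) — missense.
Synonymous: 2 of 4.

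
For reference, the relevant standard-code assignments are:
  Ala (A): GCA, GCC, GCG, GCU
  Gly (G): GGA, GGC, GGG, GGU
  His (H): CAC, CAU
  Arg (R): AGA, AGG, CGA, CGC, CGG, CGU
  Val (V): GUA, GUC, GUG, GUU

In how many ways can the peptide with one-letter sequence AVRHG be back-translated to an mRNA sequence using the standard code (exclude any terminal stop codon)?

Ala: 4 codons.
Val: 4 codons.
Arg: 6 codons.
His: 2 codons.
Gly: 4 codons.
4 × 4 × 6 × 2 × 4 = 768.

768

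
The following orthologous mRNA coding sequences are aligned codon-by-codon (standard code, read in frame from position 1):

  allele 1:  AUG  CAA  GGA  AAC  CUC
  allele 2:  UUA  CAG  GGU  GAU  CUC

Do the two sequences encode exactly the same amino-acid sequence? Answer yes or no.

no

Codon 1: AUG Met / UUA Leu — nonsynonymous.
Codon 2: CAA Gln / CAG Gln — synonymous.
Codon 3: GGA Gly / GGU Gly — synonymous.
Codon 4: AAC Asn / GAU Asp — nonsynonymous.
Codon 5: CUC Leu / CUC Leu — identical.
Nonsynonymous differences: 2 → different protein.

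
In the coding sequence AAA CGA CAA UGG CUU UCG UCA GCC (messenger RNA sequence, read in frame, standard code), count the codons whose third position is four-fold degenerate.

5

Codon 1 AAA (Lys): third position 2-fold.
Codon 2 CGA (Arg): third position 4-fold.
Codon 3 CAA (Gln): third position 2-fold.
Codon 4 UGG (Trp): third position 1-fold.
Codon 5 CUU (Leu): third position 4-fold.
Codon 6 UCG (Ser): third position 4-fold.
Codon 7 UCA (Ser): third position 4-fold.
Codon 8 GCC (Ala): third position 4-fold.
Four-fold degenerate third positions: 5.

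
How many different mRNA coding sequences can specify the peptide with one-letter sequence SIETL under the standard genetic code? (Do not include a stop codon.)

864

Ser: 6 codons.
Ile: 3 codons.
Glu: 2 codons.
Thr: 4 codons.
Leu: 6 codons.
6 × 3 × 2 × 4 × 6 = 864.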